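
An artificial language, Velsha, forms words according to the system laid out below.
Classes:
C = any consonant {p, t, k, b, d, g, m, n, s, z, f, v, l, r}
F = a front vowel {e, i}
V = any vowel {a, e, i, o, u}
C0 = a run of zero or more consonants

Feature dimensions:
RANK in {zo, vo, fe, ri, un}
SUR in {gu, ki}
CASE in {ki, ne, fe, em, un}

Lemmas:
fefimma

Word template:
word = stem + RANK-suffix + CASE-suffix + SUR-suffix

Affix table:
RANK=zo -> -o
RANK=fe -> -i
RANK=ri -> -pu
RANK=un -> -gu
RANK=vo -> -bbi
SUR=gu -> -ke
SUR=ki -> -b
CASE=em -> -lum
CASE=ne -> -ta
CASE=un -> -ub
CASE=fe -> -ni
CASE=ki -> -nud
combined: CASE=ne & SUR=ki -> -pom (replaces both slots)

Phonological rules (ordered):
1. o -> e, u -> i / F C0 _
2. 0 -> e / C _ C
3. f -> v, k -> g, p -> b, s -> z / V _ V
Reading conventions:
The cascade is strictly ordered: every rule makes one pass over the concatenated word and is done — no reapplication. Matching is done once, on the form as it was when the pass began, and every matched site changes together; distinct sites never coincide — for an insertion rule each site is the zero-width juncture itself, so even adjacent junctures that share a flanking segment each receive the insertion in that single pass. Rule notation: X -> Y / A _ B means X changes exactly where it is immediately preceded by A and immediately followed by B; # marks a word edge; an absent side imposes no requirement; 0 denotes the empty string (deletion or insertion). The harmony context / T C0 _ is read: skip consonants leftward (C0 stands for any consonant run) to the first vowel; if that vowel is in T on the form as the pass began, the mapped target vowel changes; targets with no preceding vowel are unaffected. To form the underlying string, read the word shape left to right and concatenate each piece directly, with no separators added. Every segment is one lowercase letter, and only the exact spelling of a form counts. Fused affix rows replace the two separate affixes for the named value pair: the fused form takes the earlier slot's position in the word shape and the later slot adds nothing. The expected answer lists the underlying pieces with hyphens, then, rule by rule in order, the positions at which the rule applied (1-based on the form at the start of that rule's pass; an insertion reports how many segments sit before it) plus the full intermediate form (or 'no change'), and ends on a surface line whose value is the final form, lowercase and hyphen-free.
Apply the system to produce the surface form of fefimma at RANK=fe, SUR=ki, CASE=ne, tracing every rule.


underlying: fefimma-i-pom
1. o -> e, u -> i / F C0 _: fires at position(s) 10: fefimmaipem
2. 0 -> e / C _ C: inserts after position(s) 5: fefimemaipem
3. f -> v, k -> g, p -> b, s -> z / V _ V: fires at position(s) 3, 10: fevimemaibem
surface: fevimemaibem


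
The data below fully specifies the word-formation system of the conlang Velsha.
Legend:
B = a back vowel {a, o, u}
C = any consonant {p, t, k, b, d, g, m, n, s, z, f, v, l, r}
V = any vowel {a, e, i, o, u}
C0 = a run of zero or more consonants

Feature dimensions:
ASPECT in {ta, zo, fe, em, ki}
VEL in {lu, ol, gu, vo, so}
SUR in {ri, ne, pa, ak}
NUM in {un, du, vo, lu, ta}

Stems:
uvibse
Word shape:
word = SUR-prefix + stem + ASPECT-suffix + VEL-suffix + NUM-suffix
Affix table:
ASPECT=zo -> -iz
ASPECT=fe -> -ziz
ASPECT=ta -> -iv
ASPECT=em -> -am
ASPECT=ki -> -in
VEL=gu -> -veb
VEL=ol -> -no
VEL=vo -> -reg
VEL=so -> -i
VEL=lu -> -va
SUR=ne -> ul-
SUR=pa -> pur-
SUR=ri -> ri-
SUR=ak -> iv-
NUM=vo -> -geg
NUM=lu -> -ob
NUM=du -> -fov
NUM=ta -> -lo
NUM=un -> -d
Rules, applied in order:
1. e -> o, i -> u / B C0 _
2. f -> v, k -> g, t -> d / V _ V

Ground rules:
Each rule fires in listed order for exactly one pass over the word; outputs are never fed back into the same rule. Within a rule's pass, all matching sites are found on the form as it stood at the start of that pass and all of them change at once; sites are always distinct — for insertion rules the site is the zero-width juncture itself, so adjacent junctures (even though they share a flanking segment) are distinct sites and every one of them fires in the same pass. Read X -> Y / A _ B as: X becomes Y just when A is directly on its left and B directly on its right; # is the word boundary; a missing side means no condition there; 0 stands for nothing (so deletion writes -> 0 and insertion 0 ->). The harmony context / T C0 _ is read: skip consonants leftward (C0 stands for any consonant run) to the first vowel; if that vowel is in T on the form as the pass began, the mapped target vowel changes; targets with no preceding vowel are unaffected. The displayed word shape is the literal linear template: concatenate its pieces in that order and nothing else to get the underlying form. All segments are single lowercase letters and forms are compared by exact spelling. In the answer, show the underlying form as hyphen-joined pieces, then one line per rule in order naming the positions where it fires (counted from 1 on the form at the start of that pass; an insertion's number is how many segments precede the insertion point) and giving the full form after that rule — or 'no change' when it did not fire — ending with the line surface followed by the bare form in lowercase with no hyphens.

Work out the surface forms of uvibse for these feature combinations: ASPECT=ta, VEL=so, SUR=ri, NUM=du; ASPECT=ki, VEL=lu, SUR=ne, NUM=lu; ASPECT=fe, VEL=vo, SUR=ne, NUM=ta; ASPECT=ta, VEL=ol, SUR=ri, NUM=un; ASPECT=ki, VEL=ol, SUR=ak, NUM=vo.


cell ASPECT=ta, VEL=so, SUR=ri, NUM=du:
underlying: ri-uvibse-iv-i-fov
1. e -> o, i -> u / B C0 _: fires at position(s) 5: riuvubseivifov
2. f -> v, k -> g, t -> d / V _ V: fires at position(s) 12: riuvubseivivov
surface: riuvubseivivov

cell ASPECT=ki, VEL=lu, SUR=ne, NUM=lu:
underlying: ul-uvibse-in-va-ob
1. e -> o, i -> u / B C0 _: fires at position(s) 5: uluvubseinvaob
2. f -> v, k -> g, t -> d / V _ V: no change
surface: uluvubseinvaob

cell ASPECT=fe, VEL=vo, SUR=ne, NUM=ta:
underlying: ul-uvibse-ziz-reg-lo
1. e -> o, i -> u / B C0 _: fires at position(s) 5: uluvubsezizreglo
2. f -> v, k -> g, t -> d / V _ V: no change
surface: uluvubsezizreglo

cell ASPECT=ta, VEL=ol, SUR=ri, NUM=un:
underlying: ri-uvibse-iv-no-d
1. e -> o, i -> u / B C0 _: fires at position(s) 5: riuvubseivnod
2. f -> v, k -> g, t -> d / V _ V: no change
surface: riuvubseivnod

cell ASPECT=ki, VEL=ol, SUR=ak, NUM=vo:
underlying: iv-uvibse-in-no-geg
1. e -> o, i -> u / B C0 _: fires at position(s) 5, 14: ivuvubseinnogog
2. f -> v, k -> g, t -> d / V _ V: no change
surface: ivuvubseinnogog


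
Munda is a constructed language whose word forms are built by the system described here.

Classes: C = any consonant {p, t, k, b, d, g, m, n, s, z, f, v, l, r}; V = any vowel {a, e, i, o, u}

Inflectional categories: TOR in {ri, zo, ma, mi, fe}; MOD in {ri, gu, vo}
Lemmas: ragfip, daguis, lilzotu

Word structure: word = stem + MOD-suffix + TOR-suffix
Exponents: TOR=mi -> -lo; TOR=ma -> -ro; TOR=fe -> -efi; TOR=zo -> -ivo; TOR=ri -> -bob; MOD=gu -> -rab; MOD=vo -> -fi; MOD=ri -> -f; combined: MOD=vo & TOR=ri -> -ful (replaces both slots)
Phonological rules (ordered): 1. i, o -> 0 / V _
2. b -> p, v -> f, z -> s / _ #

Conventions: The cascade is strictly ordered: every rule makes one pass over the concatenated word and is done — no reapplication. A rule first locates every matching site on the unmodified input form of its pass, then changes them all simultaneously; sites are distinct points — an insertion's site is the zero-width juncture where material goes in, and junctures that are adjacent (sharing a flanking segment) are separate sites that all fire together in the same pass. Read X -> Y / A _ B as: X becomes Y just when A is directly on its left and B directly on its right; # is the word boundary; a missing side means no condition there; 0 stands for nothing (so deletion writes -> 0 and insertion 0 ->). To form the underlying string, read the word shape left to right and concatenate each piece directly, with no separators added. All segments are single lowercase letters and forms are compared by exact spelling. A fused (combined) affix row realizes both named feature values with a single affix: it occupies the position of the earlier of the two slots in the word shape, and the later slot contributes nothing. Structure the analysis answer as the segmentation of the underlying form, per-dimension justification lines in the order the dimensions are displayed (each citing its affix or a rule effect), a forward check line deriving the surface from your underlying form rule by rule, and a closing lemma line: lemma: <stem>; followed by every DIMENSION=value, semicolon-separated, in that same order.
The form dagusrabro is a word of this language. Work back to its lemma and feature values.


underlying: daguis-rab-ro
TOR=ma - signalled by the affix -ro
MOD=gu - signalled by the affix -rab
check: daguisrabro -> dagusrabro -> dagusrabro
lemma: daguis; TOR=ma; MOD=gu


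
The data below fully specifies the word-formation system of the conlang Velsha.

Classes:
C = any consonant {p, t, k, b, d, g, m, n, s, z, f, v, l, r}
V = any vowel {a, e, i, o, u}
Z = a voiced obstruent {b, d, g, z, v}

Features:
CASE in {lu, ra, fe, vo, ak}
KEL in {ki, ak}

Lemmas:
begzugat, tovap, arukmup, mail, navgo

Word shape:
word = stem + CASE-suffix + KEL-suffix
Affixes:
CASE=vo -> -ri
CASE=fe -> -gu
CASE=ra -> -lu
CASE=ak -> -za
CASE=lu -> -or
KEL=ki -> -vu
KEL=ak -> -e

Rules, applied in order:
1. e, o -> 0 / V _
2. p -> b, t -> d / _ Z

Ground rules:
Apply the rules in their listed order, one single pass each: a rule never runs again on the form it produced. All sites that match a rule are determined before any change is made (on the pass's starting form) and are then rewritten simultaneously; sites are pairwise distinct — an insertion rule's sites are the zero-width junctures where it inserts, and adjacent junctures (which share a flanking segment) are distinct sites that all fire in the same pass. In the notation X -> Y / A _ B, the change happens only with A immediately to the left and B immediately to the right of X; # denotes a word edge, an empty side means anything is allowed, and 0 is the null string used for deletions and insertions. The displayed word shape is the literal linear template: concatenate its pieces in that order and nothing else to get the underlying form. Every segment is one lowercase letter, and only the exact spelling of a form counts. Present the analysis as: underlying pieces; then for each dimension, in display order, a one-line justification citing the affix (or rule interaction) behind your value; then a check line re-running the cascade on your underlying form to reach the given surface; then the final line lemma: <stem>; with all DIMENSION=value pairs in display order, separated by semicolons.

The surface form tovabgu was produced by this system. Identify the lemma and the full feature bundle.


underlying: tovap-gu-e
CASE=fe - signalled by the affix -gu
KEL=ak - signalled by the affix -e
check: tovapgue -> tovapgu -> tovabgu
lemma: tovap; CASE=fe; KEL=ak


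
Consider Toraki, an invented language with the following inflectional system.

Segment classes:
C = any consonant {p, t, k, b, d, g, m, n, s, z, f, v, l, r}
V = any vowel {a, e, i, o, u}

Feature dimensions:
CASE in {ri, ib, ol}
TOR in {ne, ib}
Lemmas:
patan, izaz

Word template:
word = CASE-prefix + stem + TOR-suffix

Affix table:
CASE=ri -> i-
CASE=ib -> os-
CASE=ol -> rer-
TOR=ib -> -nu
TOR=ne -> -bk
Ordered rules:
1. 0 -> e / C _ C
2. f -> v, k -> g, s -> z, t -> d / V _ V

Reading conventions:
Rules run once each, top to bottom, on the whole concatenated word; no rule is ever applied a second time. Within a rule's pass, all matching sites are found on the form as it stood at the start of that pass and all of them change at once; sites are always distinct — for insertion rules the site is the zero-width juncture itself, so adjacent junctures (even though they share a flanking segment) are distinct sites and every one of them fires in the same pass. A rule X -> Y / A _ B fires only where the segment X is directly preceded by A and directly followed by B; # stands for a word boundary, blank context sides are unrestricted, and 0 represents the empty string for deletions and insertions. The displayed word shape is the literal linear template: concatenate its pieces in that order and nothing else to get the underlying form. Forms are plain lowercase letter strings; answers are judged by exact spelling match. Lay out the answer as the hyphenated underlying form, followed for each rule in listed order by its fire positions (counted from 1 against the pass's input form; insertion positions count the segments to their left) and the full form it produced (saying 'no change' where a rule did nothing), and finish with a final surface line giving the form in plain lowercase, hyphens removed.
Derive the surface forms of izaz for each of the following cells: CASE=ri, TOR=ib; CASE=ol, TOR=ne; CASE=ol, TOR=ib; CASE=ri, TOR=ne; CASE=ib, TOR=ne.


cell CASE=ri, TOR=ib:
underlying: i-izaz-nu
1. 0 -> e / C _ C: inserts after position(s) 5: iizazenu
2. f -> v, k -> g, s -> z, t -> d / V _ V: no change
surface: iizazenu

cell CASE=ol, TOR=ne:
underlying: rer-izaz-bk
1. 0 -> e / C _ C: inserts after position(s) 7, 8: rerizazebek
2. f -> v, k -> g, s -> z, t -> d / V _ V: no change
surface: rerizazebek

cell CASE=ol, TOR=ib:
underlying: rer-izaz-nu
1. 0 -> e / C _ C: inserts after position(s) 7: rerizazenu
2. f -> v, k -> g, s -> z, t -> d / V _ V: no change
surface: rerizazenu

cell CASE=ri, TOR=ne:
underlying: i-izaz-bk
1. 0 -> e / C _ C: inserts after position(s) 5, 6: iizazebek
2. f -> v, k -> g, s -> z, t -> d / V _ V: no change
surface: iizazebek

cell CASE=ib, TOR=ne:
underlying: os-izaz-bk
1. 0 -> e / C _ C: inserts after position(s) 6, 7: osizazebek
2. f -> v, k -> g, s -> z, t -> d / V _ V: fires at position(s) 2: ozizazebek
surface: ozizazebek


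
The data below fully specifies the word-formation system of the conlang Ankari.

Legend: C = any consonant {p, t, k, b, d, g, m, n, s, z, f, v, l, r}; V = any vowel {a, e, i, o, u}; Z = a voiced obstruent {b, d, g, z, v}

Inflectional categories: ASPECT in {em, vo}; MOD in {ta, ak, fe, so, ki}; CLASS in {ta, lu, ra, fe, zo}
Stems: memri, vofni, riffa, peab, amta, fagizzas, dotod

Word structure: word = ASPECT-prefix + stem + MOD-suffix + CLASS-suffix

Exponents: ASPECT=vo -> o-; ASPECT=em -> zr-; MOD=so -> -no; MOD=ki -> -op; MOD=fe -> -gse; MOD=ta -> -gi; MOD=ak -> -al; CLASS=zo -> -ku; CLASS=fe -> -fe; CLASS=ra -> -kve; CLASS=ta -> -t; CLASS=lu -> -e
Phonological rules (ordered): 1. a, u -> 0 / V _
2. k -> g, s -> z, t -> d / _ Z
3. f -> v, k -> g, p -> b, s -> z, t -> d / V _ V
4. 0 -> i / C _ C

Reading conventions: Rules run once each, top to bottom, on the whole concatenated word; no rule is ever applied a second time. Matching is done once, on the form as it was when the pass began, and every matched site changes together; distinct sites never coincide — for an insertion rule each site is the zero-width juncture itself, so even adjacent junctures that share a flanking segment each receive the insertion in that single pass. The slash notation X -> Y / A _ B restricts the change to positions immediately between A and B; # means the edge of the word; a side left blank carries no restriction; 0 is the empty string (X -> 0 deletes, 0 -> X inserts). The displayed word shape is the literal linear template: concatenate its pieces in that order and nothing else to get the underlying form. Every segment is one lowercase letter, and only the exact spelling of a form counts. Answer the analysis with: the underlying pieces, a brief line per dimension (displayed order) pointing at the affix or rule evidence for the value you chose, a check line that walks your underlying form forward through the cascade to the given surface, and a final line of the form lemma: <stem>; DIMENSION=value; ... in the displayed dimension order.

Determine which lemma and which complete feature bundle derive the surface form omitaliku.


underlying: o-amta-al-ku
ASPECT=vo - signalled by the affix o-
MOD=ak - signalled by the affix -al
CLASS=zo - signalled by the affix -ku
check: oamtaalku -> omtalku -> omtalku -> omtalku -> omitaliku
lemma: amta; ASPECT=vo; MOD=ak; CLASS=zo


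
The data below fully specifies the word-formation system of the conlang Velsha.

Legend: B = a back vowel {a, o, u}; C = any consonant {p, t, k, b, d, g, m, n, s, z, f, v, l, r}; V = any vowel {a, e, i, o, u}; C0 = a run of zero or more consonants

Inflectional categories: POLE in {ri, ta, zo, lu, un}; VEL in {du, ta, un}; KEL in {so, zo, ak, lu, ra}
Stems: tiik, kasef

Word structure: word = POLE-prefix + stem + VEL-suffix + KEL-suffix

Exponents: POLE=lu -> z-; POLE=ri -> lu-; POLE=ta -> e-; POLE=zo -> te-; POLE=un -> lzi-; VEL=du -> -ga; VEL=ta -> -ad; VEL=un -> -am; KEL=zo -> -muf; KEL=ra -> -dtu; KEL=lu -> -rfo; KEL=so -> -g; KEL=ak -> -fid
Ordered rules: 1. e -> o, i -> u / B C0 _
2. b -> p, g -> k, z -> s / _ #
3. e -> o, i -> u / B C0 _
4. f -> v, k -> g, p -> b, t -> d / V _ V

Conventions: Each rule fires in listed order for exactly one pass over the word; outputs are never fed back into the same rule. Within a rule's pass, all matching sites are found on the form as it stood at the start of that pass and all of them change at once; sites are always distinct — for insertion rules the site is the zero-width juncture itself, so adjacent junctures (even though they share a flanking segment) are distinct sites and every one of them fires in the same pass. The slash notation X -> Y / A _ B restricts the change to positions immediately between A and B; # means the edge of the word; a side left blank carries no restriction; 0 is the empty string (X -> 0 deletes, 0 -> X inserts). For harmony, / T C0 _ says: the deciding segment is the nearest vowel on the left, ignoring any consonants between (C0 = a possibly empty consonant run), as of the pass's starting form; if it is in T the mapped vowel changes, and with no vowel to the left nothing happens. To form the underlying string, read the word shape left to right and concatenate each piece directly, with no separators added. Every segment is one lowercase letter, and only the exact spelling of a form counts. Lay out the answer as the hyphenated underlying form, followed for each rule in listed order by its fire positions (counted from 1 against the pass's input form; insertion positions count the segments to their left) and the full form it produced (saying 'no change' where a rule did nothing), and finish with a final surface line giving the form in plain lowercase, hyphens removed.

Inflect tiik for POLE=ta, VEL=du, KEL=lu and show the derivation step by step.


underlying: e-tiik-ga-rfo
1. e -> o, i -> u / B C0 _: no change
2. b -> p, g -> k, z -> s / _ #: no change
3. e -> o, i -> u / B C0 _: no change
4. f -> v, k -> g, p -> b, t -> d / V _ V: fires at position(s) 2: ediikgarfo
surface: ediikgarfo


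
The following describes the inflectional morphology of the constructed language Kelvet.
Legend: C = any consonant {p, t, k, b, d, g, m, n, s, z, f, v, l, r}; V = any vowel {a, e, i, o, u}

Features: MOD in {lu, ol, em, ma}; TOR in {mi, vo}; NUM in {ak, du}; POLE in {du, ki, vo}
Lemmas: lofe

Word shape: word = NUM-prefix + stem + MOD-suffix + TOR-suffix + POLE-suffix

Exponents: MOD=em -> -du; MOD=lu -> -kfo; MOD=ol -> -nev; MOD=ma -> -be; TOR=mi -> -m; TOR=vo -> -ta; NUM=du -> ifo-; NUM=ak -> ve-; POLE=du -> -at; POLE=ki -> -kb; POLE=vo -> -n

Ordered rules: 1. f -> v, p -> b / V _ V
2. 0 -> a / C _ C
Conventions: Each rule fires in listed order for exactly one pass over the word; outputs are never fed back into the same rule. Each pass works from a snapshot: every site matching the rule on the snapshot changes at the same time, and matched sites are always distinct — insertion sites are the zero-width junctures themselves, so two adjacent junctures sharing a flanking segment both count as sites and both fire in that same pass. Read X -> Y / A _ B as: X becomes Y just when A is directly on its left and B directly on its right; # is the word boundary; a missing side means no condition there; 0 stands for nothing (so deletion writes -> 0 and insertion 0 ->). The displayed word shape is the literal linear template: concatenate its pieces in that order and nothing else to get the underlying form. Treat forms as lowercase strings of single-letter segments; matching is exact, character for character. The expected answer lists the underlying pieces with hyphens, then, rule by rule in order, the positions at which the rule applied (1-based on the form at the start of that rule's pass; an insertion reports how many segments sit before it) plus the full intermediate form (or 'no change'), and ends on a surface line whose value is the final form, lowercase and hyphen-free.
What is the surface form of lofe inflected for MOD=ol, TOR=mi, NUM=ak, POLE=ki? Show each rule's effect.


underlying: ve-lofe-nev-m-kb
1. f -> v, p -> b / V _ V: fires at position(s) 5: velovenevmkb
2. 0 -> a / C _ C: inserts after position(s) 9, 10, 11: velovenevamakab
surface: velovenevamakab


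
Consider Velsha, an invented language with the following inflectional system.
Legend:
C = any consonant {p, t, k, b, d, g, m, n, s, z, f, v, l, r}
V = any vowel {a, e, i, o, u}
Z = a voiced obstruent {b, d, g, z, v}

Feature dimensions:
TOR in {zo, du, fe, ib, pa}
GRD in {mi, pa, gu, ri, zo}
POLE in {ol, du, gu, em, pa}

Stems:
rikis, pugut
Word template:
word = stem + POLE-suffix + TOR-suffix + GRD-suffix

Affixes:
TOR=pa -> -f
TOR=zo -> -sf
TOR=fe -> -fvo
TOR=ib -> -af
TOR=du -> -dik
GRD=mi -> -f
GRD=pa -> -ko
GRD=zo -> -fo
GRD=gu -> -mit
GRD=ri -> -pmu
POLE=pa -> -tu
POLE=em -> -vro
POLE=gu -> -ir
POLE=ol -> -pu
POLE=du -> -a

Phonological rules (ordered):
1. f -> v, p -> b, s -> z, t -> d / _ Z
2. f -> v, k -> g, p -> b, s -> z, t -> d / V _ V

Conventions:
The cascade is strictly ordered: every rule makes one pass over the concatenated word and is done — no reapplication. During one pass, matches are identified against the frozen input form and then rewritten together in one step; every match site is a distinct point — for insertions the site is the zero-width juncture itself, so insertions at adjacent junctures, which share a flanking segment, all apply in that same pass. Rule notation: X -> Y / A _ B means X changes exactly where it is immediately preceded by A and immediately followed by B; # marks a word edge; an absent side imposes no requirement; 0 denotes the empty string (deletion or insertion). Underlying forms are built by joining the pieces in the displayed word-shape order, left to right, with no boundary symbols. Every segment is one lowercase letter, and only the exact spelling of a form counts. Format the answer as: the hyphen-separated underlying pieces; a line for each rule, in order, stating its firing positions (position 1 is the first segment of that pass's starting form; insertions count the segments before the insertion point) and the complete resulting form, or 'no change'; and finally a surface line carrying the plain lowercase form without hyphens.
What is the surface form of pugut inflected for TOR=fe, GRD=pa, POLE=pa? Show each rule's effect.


underlying: pugut-tu-fvo-ko
1. f -> v, p -> b, s -> z, t -> d / _ Z: fires at position(s) 8: puguttuvvoko
2. f -> v, k -> g, p -> b, s -> z, t -> d / V _ V: fires at position(s) 11: puguttuvvogo
surface: puguttuvvogo


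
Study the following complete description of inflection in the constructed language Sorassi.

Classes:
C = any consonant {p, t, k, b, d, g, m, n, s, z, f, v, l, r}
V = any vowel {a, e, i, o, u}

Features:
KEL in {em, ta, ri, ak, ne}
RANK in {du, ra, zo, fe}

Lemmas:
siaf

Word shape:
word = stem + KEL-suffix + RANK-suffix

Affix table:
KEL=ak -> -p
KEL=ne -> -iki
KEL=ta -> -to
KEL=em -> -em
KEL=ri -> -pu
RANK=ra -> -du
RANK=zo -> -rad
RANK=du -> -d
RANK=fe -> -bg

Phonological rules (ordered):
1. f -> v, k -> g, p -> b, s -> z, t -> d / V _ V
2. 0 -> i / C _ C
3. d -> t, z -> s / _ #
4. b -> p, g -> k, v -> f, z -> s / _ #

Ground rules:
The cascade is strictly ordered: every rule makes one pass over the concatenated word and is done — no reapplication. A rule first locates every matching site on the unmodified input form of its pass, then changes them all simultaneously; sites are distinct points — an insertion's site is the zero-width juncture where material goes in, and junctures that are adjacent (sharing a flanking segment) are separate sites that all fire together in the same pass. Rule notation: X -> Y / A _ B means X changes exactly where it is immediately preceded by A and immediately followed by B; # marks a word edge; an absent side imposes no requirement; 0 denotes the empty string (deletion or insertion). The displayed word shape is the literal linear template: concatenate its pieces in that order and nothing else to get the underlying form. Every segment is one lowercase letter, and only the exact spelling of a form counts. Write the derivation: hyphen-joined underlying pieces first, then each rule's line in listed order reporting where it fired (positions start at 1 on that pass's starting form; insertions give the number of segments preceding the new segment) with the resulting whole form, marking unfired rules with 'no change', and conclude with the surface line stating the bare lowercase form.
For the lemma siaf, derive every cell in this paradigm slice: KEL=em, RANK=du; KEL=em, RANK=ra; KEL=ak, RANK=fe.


cell KEL=em, RANK=du:
underlying: siaf-em-d
1. f -> v, k -> g, p -> b, s -> z, t -> d / V _ V: fires at position(s) 4: siavemd
2. 0 -> i / C _ C: inserts after position(s) 6: siavemid
3. d -> t, z -> s / _ #: fires at position(s) 8: siavemit
4. b -> p, g -> k, v -> f, z -> s / _ #: no change
surface: siavemit

cell KEL=em, RANK=ra:
underlying: siaf-em-du
1. f -> v, k -> g, p -> b, s -> z, t -> d / V _ V: fires at position(s) 4: siavemdu
2. 0 -> i / C _ C: inserts after position(s) 6: siavemidu
3. d -> t, z -> s / _ #: no change
4. b -> p, g -> k, v -> f, z -> s / _ #: no change
surface: siavemidu

cell KEL=ak, RANK=fe:
underlying: siaf-p-bg
1. f -> v, k -> g, p -> b, s -> z, t -> d / V _ V: no change
2. 0 -> i / C _ C: inserts after position(s) 4, 5, 6: siafipibig
3. d -> t, z -> s / _ #: no change
4. b -> p, g -> k, v -> f, z -> s / _ #: fires at position(s) 10: siafipibik
surface: siafipibik


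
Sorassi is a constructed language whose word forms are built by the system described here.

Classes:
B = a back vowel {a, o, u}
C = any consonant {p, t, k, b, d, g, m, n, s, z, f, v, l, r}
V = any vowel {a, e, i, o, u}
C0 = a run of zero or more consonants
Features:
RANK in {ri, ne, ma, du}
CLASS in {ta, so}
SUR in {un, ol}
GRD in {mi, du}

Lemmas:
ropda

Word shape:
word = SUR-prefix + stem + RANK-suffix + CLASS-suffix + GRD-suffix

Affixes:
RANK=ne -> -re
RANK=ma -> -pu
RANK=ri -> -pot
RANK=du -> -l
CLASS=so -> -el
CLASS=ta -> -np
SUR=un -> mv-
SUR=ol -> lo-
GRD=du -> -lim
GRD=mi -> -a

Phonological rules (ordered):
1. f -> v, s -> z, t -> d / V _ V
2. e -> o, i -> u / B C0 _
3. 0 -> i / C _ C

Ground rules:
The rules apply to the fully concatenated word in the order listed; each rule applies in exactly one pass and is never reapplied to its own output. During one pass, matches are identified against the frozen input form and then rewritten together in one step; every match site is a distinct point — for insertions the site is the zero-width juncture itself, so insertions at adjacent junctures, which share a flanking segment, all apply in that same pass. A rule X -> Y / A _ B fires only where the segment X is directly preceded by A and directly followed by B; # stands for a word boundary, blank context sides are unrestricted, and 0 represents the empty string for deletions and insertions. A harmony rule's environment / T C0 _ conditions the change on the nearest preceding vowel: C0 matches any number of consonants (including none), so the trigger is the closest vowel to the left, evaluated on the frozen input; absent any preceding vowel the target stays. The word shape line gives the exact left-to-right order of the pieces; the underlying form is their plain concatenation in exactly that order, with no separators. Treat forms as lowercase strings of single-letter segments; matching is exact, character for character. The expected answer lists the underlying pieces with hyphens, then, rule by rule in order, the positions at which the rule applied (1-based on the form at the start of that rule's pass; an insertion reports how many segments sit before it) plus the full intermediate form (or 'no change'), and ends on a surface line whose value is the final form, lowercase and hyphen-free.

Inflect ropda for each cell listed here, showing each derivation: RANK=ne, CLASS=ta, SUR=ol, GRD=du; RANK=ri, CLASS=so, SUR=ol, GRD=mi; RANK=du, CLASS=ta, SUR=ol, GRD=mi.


cell RANK=ne, CLASS=ta, SUR=ol, GRD=du:
underlying: lo-ropda-re-np-lim
1. f -> v, s -> z, t -> d / V _ V: no change
2. e -> o, i -> u / B C0 _: fires at position(s) 9: loropdaronplim
3. 0 -> i / C _ C: inserts after position(s) 5, 10, 11: loropidaronipilim
surface: loropidaronipilim

cell RANK=ri, CLASS=so, SUR=ol, GRD=mi:
underlying: lo-ropda-pot-el-a
1. f -> v, s -> z, t -> d / V _ V: fires at position(s) 10: loropdapodela
2. e -> o, i -> u / B C0 _: fires at position(s) 11: loropdapodola
3. 0 -> i / C _ C: inserts after position(s) 5: loropidapodola
surface: loropidapodola

cell RANK=du, CLASS=ta, SUR=ol, GRD=mi:
underlying: lo-ropda-l-np-a
1. f -> v, s -> z, t -> d / V _ V: no change
2. e -> o, i -> u / B C0 _: no change
3. 0 -> i / C _ C: inserts after position(s) 5, 8, 9: loropidalinipa
surface: loropidalinipa


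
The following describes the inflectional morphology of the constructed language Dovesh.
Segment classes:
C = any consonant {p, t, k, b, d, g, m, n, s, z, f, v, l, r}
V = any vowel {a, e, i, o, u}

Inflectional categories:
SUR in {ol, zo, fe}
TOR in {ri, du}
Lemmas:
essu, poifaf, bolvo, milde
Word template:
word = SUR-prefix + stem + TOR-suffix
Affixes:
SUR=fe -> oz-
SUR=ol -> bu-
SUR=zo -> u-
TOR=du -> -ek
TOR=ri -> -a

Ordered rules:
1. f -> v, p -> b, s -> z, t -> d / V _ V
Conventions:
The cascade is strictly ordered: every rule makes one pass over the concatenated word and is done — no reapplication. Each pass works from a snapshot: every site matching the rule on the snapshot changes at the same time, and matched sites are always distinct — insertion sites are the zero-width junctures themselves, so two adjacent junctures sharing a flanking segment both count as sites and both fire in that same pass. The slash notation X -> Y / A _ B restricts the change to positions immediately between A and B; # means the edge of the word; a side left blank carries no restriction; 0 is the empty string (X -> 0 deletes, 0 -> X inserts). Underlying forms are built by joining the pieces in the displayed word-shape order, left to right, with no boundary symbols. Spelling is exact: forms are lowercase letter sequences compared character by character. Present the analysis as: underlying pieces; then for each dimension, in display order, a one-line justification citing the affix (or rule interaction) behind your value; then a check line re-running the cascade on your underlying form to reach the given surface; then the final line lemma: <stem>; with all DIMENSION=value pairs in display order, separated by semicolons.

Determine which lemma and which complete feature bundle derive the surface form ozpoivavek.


underlying: oz-poifaf-ek
SUR=fe - signalled by the affix oz-
TOR=du - signalled by the affix -ek
check: ozpoifafek -> ozpoivavek
lemma: poifaf; SUR=fe; TOR=du


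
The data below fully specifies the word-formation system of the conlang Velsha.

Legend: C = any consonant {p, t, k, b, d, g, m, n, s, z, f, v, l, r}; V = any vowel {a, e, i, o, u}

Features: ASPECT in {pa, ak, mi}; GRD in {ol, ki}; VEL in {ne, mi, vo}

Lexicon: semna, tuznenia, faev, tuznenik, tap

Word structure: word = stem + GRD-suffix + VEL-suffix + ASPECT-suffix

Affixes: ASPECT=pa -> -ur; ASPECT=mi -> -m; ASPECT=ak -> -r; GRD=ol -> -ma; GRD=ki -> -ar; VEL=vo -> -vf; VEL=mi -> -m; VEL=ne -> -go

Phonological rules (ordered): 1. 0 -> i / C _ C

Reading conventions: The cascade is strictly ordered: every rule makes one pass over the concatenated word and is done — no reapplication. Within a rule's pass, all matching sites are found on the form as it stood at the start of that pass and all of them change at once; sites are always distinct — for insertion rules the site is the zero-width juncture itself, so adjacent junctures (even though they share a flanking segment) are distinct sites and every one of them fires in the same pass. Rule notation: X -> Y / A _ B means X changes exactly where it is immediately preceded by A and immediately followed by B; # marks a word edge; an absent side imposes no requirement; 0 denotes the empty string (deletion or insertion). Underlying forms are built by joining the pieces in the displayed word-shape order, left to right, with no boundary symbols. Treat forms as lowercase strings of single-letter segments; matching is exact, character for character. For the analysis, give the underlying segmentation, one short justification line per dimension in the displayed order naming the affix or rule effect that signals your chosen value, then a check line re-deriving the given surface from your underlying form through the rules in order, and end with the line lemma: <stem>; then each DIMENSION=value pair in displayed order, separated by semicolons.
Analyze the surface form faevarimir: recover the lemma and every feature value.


underlying: faev-ar-m-r
ASPECT=ak - signalled by the affix -r
GRD=ki - signalled by the affix -ar
VEL=mi - signalled by the affix -m
check: faevarmr -> faevarimir
lemma: faev; ASPECT=ak; GRD=ki; VEL=mi


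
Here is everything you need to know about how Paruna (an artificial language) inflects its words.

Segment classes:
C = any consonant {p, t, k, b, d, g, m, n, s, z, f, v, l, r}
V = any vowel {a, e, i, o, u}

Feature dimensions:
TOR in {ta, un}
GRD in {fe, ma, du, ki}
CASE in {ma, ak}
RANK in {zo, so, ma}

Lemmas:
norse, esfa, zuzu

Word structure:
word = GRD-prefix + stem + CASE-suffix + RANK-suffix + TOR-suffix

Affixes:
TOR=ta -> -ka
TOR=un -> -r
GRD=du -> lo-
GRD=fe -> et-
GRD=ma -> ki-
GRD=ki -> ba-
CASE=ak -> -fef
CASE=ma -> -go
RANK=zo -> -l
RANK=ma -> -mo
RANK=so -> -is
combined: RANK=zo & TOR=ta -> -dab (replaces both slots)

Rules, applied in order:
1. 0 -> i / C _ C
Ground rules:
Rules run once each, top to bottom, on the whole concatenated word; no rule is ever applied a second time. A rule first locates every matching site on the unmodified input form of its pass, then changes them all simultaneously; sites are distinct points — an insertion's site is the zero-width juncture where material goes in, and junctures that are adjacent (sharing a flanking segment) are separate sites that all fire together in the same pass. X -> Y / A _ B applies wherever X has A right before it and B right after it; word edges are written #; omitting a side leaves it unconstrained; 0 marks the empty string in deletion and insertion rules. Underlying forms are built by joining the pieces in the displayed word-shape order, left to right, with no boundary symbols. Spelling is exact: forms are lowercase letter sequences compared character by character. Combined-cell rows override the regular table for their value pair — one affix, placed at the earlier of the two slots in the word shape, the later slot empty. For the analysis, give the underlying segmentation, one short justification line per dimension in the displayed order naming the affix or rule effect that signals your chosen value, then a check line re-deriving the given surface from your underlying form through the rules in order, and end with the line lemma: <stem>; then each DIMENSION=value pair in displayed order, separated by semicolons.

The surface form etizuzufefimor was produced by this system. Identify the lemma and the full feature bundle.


underlying: et-zuzu-fef-mo-r
TOR=un - signalled by the affix -r
GRD=fe - signalled by the affix et-
CASE=ak - signalled by the affix -fef
RANK=ma - signalled by the affix -mo
check: etzuzufefmor -> etizuzufefimor
lemma: zuzu; TOR=un; GRD=fe; CASE=ak; RANK=ma


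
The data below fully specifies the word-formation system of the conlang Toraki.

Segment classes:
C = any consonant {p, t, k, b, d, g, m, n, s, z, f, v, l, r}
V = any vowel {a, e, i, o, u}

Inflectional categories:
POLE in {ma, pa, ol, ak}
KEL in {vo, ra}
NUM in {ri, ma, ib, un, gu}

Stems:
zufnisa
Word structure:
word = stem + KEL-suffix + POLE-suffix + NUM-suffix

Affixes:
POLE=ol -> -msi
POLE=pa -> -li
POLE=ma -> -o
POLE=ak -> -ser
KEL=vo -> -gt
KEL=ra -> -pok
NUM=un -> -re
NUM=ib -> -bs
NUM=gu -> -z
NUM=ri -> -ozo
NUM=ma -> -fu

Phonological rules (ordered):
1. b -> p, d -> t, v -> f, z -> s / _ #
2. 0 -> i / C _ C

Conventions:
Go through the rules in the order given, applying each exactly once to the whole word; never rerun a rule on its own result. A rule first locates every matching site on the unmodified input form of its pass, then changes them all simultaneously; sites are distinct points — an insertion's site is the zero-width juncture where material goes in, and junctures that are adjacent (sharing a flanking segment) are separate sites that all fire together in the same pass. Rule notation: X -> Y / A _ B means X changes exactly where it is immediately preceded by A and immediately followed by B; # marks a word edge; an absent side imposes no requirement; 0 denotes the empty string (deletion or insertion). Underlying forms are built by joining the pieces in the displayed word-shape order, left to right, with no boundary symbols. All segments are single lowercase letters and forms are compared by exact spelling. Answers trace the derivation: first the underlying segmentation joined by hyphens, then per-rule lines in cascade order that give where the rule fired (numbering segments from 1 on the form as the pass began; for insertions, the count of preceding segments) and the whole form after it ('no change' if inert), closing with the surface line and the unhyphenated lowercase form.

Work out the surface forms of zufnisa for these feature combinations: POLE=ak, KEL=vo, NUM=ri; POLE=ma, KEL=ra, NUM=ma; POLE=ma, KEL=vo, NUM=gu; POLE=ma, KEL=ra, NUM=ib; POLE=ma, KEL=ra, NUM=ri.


cell POLE=ak, KEL=vo, NUM=ri:
underlying: zufnisa-gt-ser-ozo
1. b -> p, d -> t, v -> f, z -> s / _ #: no change
2. 0 -> i / C _ C: inserts after position(s) 3, 8, 9: zufinisagitiserozo
surface: zufinisagitiserozo

cell POLE=ma, KEL=ra, NUM=ma:
underlying: zufnisa-pok-o-fu
1. b -> p, d -> t, v -> f, z -> s / _ #: no change
2. 0 -> i / C _ C: inserts after position(s) 3: zufinisapokofu
surface: zufinisapokofu

cell POLE=ma, KEL=vo, NUM=gu:
underlying: zufnisa-gt-o-z
1. b -> p, d -> t, v -> f, z -> s / _ #: fires at position(s) 11: zufnisagtos
2. 0 -> i / C _ C: inserts after position(s) 3, 8: zufinisagitos
surface: zufinisagitos

cell POLE=ma, KEL=ra, NUM=ib:
underlying: zufnisa-pok-o-bs
1. b -> p, d -> t, v -> f, z -> s / _ #: no change
2. 0 -> i / C _ C: inserts after position(s) 3, 12: zufinisapokobis
surface: zufinisapokobis

cell POLE=ma, KEL=ra, NUM=ri:
underlying: zufnisa-pok-o-ozo
1. b -> p, d -> t, v -> f, z -> s / _ #: no change
2. 0 -> i / C _ C: inserts after position(s) 3: zufinisapokoozo
surface: zufinisapokoozo


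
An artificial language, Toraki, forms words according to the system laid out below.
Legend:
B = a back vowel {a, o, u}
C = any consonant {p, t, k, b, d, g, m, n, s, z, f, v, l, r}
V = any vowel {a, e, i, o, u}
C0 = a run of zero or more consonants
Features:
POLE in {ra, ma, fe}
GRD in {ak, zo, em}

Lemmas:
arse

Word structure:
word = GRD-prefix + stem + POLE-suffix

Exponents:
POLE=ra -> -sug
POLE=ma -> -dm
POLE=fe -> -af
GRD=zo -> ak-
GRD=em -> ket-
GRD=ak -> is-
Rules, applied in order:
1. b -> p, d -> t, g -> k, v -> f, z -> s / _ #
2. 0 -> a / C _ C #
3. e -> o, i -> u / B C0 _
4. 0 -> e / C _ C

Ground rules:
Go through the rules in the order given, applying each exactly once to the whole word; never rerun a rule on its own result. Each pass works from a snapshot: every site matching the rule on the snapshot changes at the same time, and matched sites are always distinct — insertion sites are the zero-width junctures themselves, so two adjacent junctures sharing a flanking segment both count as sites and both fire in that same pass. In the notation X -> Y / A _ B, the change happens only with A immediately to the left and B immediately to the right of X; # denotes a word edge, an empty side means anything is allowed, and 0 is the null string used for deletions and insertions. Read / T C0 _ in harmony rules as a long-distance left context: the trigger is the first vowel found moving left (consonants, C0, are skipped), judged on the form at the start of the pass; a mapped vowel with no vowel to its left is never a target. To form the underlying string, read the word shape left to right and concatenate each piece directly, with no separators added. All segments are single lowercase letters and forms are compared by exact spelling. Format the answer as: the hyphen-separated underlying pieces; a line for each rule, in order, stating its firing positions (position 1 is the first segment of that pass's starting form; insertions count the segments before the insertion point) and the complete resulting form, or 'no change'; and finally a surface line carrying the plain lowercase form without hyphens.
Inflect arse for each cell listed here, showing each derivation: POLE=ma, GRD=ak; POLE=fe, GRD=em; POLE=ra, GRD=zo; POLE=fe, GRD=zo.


cell POLE=ma, GRD=ak:
underlying: is-arse-dm
1. b -> p, d -> t, g -> k, v -> f, z -> s / _ #: no change
2. 0 -> a / C _ C #: inserts after position(s) 7: isarsedam
3. e -> o, i -> u / B C0 _: fires at position(s) 6: isarsodam
4. 0 -> e / C _ C: inserts after position(s) 4: isaresodam
surface: isaresodam

cell POLE=fe, GRD=em:
underlying: ket-arse-af
1. b -> p, d -> t, g -> k, v -> f, z -> s / _ #: no change
2. 0 -> a / C _ C #: no change
3. e -> o, i -> u / B C0 _: fires at position(s) 7: ketarsoaf
4. 0 -> e / C _ C: inserts after position(s) 5: ketaresoaf
surface: ketaresoaf

cell POLE=ra, GRD=zo:
underlying: ak-arse-sug
1. b -> p, d -> t, g -> k, v -> f, z -> s / _ #: fires at position(s) 9: akarsesuk
2. 0 -> a / C _ C #: no change
3. e -> o, i -> u / B C0 _: fires at position(s) 6: akarsosuk
4. 0 -> e / C _ C: inserts after position(s) 4: akaresosuk
surface: akaresosuk

cell POLE=fe, GRD=zo:
underlying: ak-arse-af
1. b -> p, d -> t, g -> k, v -> f, z -> s / _ #: no change
2. 0 -> a / C _ C #: no change
3. e -> o, i -> u / B C0 _: fires at position(s) 6: akarsoaf
4. 0 -> e / C _ C: inserts after position(s) 4: akaresoaf
surface: akaresoaf
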